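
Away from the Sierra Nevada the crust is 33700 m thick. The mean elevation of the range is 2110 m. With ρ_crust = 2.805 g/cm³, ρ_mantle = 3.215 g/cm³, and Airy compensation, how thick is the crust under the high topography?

Root depth r = h ρ_c / (ρ_m − ρ_c) = 2110 m × 2.805 / 0.41 = 14440 m.
Total thickness = T + h + r = 33700 m + 2110 m + 14440 m = 50200 m.

50200 m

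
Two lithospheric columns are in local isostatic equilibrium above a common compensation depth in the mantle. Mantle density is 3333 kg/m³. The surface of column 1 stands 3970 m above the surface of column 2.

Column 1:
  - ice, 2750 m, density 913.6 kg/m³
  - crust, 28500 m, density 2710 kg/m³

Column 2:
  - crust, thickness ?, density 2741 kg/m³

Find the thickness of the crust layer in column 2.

18900 m

Take the compensation level at the base of the deeper column (depth z_c below the surface of column 1) and equate Σ ρ_i t_i down to z_c; mantle fills any gap and the z_c terms cancel.
Column 1: 2750×913.6 + 28500×2710 + (z_c − 31250)×3333
Column 2: 3970×0 + x×2741 + (z_c − 3970 − 0 − x)×3333
The z_c×3333 term appears on both sides and cancels. Collect the known terms of each column as K = Σ(ρt)_known − 3333 × (depth of known layers): K_1 = 79747400 − 3333×31250 = −24408850; K_2 = 0 − 3333×(3970 + 0) = −13232010.
Balance: K_1 = K_2 − x×(3333 − 2741), so x = (K_2 − K_1)/(3333 − 2741) = 11176800/592 = 18900 m.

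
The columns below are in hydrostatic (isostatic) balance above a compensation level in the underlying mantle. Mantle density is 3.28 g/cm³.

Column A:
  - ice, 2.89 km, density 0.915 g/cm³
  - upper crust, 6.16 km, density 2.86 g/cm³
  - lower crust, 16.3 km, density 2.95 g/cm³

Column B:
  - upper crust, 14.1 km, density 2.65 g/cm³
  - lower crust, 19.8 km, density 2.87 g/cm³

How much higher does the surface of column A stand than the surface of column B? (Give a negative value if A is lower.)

For any compensation level in the mantle, the mantle terms cancel and isostasy reduces to e = (Σt_A − Σt_B) − (Σ(ρt)_A − Σ(ρt)_B) / ρ_m.
Σt_A = 25.35 km; Σt_B = 33.9 km; Σ(ρt)_A = 68.34695; Σ(ρt)_B = 94.191 (in km·g/cm³).
e = (25.35 − 33.9) − (68.34695 − 94.191) / 3.28 = −0.671 km.

−0.671 km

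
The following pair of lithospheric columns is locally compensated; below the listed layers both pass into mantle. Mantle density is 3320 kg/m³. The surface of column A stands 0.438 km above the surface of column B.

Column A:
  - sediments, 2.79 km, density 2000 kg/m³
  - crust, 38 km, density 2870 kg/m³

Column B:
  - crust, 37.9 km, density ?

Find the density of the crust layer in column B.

2810 kg/m³

Take the compensation level at the base of the deeper column (depth z_c below the surface of column A) and equate Σ ρ_i t_i down to z_c; mantle fills any gap and the z_c terms cancel.
Column A: 2.79×2000 + 38×2870 + (z_c − 40.79)×3320
Column B: 0.438×0 + 37.9×ρ + (z_c − 0.438 − 37.9)×3320
The z_c×3320 term appears on both sides and cancels. Collect the known terms of each column as K = Σ(ρt)_known − 3320 × (depth of known layers): K_A = 114640 − 3320×40.79 = −20782.8; K_B = 0 − 3320×(0.438 + 37.9) = −127282.16.
Balance: K_A = K_B + 37.9×ρ, so ρ = (K_A − K_B)/37.9 = 106499/37.9 = 2810 kg/m³.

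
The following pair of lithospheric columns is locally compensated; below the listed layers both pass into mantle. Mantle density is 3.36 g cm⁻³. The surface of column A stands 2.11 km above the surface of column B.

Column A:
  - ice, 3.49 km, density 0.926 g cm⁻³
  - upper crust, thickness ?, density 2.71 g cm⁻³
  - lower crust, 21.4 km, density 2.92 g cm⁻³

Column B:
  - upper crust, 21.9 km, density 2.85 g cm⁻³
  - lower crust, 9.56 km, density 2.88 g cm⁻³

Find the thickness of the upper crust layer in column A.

Take the compensation level at the base of the deeper column (depth z_c below the surface of column A) and equate Σ ρ_i t_i down to z_c; mantle fills any gap and the z_c terms cancel.
Column A: 3.49×0.926 + x×2.71 + 21.4×2.92 + (z_c − 24.89 − x)×3.36
Column B: 2.11×0 + 21.9×2.85 + 9.56×2.88 + (z_c − 2.11 − 31.46)×3.36
The z_c×3.36 term appears on both sides and cancels. Collect the known terms of each column as K = Σ(ρt)_known − 3.36 × (depth of known layers): K_A = 65.71974 − 3.36×24.89 = −17.91066; K_B = 89.9478 − 3.36×(2.11 + 31.46) = −22.8474.
Balance: K_A − x×(3.36 − 2.71) = K_B, so x = (K_A − K_B)/(3.36 − 2.71) = 4.93674/0.65 = 7.59 km.

7.59 km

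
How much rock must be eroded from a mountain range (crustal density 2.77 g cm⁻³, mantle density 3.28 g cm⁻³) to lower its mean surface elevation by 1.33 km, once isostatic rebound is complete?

8.55 km

Net drop Δ = e − u = e − e ρ_c/ρ_m = e (ρ_m − ρ_c)/ρ_m.
e = Δ ρ_m/(ρ_m − ρ_c) = 1.33 km × 3.28/0.51 = 8.55 km.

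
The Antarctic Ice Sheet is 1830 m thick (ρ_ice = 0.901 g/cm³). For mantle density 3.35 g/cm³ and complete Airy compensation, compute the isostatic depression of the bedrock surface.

For local isostatic compensation: the ice load ρ_ice t is balanced by mantle displaced below, ρ_m s.
s = t ρ_ice / ρ_m = 1830 m × 0.901/3.35 = 492 m.

492 m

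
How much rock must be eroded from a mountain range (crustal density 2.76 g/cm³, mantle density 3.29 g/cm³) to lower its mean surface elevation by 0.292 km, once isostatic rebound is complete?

1.81 km

Net drop Δ = e − u = e − e ρ_c/ρ_m = e (ρ_m − ρ_c)/ρ_m.
e = Δ ρ_m/(ρ_m − ρ_c) = 0.292 km × 3.29/0.53 = 1.81 km.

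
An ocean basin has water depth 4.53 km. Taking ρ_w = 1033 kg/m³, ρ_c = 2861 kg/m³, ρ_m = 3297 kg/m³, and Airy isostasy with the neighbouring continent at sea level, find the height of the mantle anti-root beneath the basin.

For local isostatic compensation: replacing crust with seawater at the top is compensated by replacing crust with mantle at the base: d (ρ_c − ρ_w) = a (ρ_m − ρ_c).
a = d (ρ_c − ρ_w)/(ρ_m − ρ_c) = 4.53 km × 1828/436 = 19 km.

19 km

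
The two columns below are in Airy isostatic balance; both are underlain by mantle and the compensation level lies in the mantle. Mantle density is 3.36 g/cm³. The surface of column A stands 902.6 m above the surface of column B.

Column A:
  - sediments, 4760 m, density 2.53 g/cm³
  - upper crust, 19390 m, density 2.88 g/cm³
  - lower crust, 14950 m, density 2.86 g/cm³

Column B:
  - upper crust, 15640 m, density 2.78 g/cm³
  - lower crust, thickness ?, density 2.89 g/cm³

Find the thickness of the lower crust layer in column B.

18400 m

Take the compensation level at the base of the deeper column (depth z_c below the surface of column A) and equate Σ ρ_i t_i down to z_c; mantle fills any gap and the z_c terms cancel.
Column A: 4760×2.53 + 19390×2.88 + 14950×2.86 + (z_c − 39100)×3.36
Column B: 902.6×0 + 15640×2.78 + x×2.89 + (z_c − 902.6 − 15640 − x)×3.36
The z_c×3.36 term appears on both sides and cancels. Collect the known terms of each column as K = Σ(ρt)_known − 3.36 × (depth of known layers): K_A = 110643 − 3.36×39100 = −20733; K_B = 43479.2 − 3.36×(902.6 + 15640) = −12103.936.
Balance: K_A = K_B − x×(3.36 − 2.89), so x = (K_B − K_A)/(3.36 − 2.89) = 8629.06/0.47 = 18400 m.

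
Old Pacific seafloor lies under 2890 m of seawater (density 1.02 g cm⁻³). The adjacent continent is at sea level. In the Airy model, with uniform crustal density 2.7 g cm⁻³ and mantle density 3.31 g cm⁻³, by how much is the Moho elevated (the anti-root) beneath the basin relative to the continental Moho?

In Airy isostatic equilibrium: replacing crust with seawater at the top is compensated by replacing crust with mantle at the base: d (ρ_c − ρ_w) = a (ρ_m − ρ_c).
a = d (ρ_c − ρ_w)/(ρ_m − ρ_c) = 2890 m × 1.68/0.61 = 7960 m.

7960 m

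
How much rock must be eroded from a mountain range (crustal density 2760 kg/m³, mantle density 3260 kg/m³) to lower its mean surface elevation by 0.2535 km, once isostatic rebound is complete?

1.65 km

Net drop Δ = e − u = e − e ρ_c/ρ_m = e (ρ_m − ρ_c)/ρ_m.
e = Δ ρ_m/(ρ_m − ρ_c) = 0.2535 km × 3260/500 = 1.65 km.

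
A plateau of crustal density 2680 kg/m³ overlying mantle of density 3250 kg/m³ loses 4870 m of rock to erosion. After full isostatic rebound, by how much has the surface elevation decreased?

Rebound u = e ρ_c/ρ_m = 4870 m × 2680/3250 = 4016 m.
Net surface drop = e − u = 4870 m − 4016 m = e (ρ_m − ρ_c)/ρ_m = 854 m.

854 m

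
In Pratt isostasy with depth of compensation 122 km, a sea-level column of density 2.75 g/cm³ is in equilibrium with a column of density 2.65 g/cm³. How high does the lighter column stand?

4.6 km

ρ_ref D = ρ (D + h) → h = D (ρ_ref − ρ)/ρ.
h = 122 km × (2.75 − 2.65)/2.65 = 4.6 km.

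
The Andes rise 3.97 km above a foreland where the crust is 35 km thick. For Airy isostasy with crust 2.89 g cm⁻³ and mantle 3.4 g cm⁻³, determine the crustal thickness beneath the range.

Root depth r = h ρ_c / (ρ_m − ρ_c) = 3.97 km × 2.89 / 0.51 = 22.5 km.
Total thickness = T + h + r = 35 km + 3.97 km + 22.5 km = 61.5 km.

61.5 km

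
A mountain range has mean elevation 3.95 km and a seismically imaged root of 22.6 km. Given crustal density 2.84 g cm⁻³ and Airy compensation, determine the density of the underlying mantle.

Airy balance: ρ_c h = (ρ_m − ρ_c) r → ρ_m = ρ_c (1 + h/r).
ρ_m = 2.84 × (1 + 3.95 km/22.6 km) = 3.34 g cm⁻³.

3.34 g cm⁻³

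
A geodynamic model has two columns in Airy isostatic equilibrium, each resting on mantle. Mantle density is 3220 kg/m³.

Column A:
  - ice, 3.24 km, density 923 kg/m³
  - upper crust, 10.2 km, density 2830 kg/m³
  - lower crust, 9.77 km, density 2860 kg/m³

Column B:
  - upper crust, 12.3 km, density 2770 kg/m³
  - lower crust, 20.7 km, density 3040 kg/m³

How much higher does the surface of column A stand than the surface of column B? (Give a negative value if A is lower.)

1.76 km

For any compensation level in the mantle, the mantle terms cancel and isostasy reduces to e = (Σt_A − Σt_B) − (Σ(ρt)_A − Σ(ρt)_B) / ρ_m.
Σt_A = 23.21 km; Σt_B = 33 km; Σ(ρt)_A = 59798.72; Σ(ρt)_B = 96999 (in km·kg/m³).
e = (23.21 − 33) − (59798.72 − 96999) / 3220 = 1.76 km.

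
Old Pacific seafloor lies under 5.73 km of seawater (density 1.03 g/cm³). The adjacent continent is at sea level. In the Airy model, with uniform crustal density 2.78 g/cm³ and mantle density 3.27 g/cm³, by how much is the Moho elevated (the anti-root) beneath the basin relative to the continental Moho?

For local isostatic compensation: replacing crust with seawater at the top is compensated by replacing crust with mantle at the base: d (ρ_c − ρ_w) = a (ρ_m − ρ_c).
a = d (ρ_c − ρ_w)/(ρ_m − ρ_c) = 5.73 km × 1.75/0.49 = 20.5 km.

20.5 km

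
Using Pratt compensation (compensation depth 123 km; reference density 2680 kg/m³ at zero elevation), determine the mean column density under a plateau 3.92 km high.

Pratt balance: ρ_ref D = ρ (D + h).
ρ = ρ_ref D/(D + h) = 2680 × 123 km/(123 km + 3.92 km) = 2600 kg/m³.

2600 kg/m³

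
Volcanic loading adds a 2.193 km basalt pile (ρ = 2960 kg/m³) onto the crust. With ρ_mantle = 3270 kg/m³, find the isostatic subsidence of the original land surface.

Subaerial loading: s = t ρ_load / ρ_m.
s = 2.193 km × 2960/3270 = 1.99 km.

1.99 km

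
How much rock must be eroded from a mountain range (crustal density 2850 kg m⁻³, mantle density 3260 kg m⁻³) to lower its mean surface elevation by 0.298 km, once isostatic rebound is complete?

Net drop Δ = e − u = e − e ρ_c/ρ_m = e (ρ_m − ρ_c)/ρ_m.
e = Δ ρ_m/(ρ_m − ρ_c) = 0.298 km × 3260/410 = 2.37 km.

2.37 km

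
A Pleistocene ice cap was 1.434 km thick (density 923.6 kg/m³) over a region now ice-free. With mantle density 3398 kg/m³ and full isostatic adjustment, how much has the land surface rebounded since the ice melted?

0.39 km

Removing the load lets mantle flow back in; uplift u satisfies ρ_ice t = ρ_m u.
u = t ρ_ice/ρ_m = 1.434 km × 923.6/3398 = 0.39 km.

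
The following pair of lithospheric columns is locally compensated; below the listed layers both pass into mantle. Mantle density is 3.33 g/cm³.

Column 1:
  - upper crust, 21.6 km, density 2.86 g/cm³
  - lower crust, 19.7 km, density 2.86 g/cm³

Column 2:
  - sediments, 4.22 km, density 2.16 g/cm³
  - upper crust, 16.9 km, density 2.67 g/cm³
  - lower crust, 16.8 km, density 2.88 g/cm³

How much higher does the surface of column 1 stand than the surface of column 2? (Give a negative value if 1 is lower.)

−1.27 km

For any compensation level in the mantle, the mantle terms cancel and isostasy reduces to e = (Σt_1 − Σt_2) − (Σ(ρt)_1 − Σ(ρt)_2) / ρ_m.
Σt_1 = 41.3 km; Σt_2 = 37.92 km; Σ(ρt)_1 = 118.118; Σ(ρt)_2 = 102.6222 (in km·g/cm³).
e = (41.3 − 37.92) − (118.118 − 102.6222) / 3.33 = −1.27 km.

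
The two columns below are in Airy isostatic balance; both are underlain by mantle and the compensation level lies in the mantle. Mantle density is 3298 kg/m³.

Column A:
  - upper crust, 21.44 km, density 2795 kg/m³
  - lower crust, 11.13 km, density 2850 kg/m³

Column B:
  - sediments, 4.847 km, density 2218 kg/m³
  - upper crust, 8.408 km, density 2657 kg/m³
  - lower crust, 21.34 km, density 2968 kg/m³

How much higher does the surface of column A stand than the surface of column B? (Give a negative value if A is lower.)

−0.575 km

For any compensation level in the mantle, the mantle terms cancel and isostasy reduces to e = (Σt_A − Σt_B) − (Σ(ρt)_A − Σ(ρt)_B) / ρ_m.
Σt_A = 32.57 km; Σt_B = 34.595 km; Σ(ρt)_A = 91645.3; Σ(ρt)_B = 96427.822 (in km·kg/m³).
e = (32.57 − 34.595) − (91645.3 − 96427.822) / 3298 = −0.575 km.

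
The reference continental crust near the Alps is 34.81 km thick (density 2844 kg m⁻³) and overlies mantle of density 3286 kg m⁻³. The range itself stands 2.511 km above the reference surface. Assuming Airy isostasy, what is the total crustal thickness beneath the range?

Root depth r = h ρ_c / (ρ_m − ρ_c) = 2.511 km × 2844 / 442 = 16.16 km.
Total thickness = T + h + r = 34.81 km + 2.511 km + 16.16 km = 53.5 km.

53.5 km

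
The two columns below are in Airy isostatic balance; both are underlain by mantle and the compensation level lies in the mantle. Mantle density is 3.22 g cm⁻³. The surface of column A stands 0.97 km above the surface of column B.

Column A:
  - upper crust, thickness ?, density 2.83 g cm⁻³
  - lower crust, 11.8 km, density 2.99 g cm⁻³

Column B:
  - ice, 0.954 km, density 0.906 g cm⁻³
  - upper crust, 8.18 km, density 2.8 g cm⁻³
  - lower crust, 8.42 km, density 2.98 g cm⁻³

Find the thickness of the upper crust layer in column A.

20.7 km

Take the compensation level at the base of the deeper column (depth z_c below the surface of column A) and equate Σ ρ_i t_i down to z_c; mantle fills any gap and the z_c terms cancel.
Column A: x×2.83 + 11.8×2.99 + (z_c − 11.8 − x)×3.22
Column B: 0.97×0 + 0.954×0.906 + 8.18×2.8 + 8.42×2.98 + (z_c − 0.97 − 17.554)×3.22
The z_c×3.22 term appears on both sides and cancels. Collect the known terms of each column as K = Σ(ρt)_known − 3.22 × (depth of known layers): K_A = 35.282 − 3.22×11.8 = −2.714; K_B = 48.859924 − 3.22×(0.97 + 17.554) = −10.787356.
Balance: K_A − x×(3.22 − 2.83) = K_B, so x = (K_A − K_B)/(3.22 − 2.83) = 8.07336/0.39 = 20.7 km.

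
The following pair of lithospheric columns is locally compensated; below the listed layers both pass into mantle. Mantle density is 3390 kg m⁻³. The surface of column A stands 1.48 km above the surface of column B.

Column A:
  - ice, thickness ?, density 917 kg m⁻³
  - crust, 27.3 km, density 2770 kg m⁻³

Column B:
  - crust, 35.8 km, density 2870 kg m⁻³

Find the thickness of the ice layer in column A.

Take the compensation level at the base of the deeper column (depth z_c below the surface of column A) and equate Σ ρ_i t_i down to z_c; mantle fills any gap and the z_c terms cancel.
Column A: x×917 + 27.3×2770 + (z_c − 27.3 − x)×3390
Column B: 1.48×0 + 35.8×2870 + (z_c − 1.48 − 35.8)×3390
The z_c×3390 term appears on both sides and cancels. Collect the known terms of each column as K = Σ(ρt)_known − 3390 × (depth of known layers): K_A = 75621 − 3390×27.3 = −16926; K_B = 102746 − 3390×(1.48 + 35.8) = −23633.2.
Balance: K_A − x×(3390 − 917) = K_B, so x = (K_A − K_B)/(3390 − 917) = 6707.2/2473 = 2.71 km.

2.71 km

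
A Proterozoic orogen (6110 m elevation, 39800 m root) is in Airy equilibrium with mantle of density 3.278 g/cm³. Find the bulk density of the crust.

2.84 g/cm³

ρ_c h = (ρ_m − ρ_c) r → ρ_c (h + r) = ρ_m r → ρ_c = ρ_m r / (h + r).
ρ_c = 3.278 × 39800 m / (6110 m + 39800 m) = 2.84 g/cm³.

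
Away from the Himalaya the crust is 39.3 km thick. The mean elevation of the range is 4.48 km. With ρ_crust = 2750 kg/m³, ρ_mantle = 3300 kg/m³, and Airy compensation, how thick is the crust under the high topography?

Root depth r = h ρ_c / (ρ_m − ρ_c) = 4.48 km × 2750 / 550 = 22.4 km.
Total thickness = T + h + r = 39.3 km + 4.48 km + 22.4 km = 66.2 km.

66.2 km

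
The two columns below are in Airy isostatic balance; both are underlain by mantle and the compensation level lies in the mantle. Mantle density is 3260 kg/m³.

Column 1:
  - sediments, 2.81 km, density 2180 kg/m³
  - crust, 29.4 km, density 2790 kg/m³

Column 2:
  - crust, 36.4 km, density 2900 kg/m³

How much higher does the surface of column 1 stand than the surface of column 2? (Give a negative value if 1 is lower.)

For any compensation level in the mantle, the mantle terms cancel and isostasy reduces to e = (Σt_1 − Σt_2) − (Σ(ρt)_1 − Σ(ρt)_2) / ρ_m.
Σt_1 = 32.21 km; Σt_2 = 36.4 km; Σ(ρt)_1 = 88151.8; Σ(ρt)_2 = 105560 (in km·kg/m³).
e = (32.21 − 36.4) − (88151.8 − 105560) / 3260 = 1.15 km.

1.15 km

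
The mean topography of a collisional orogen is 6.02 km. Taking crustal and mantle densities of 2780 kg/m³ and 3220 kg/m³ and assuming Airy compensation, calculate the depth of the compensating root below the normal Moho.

38 km

Balancing pressure at the compensation depth: the weight of the topography is balanced by the buoyancy of the root, ρ_c h = (ρ_m − ρ_c) r.
r = h · ρ_c / (ρ_m − ρ_c) = 6.02 km × 2780 / (3220 − 2780) = 38 km.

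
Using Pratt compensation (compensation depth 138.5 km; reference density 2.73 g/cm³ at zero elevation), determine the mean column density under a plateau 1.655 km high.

2.7 g/cm³

Pratt balance: ρ_ref D = ρ (D + h).
ρ = ρ_ref D/(D + h) = 2.73 × 138.5 km/(138.5 km + 1.655 km) = 2.7 g/cm³.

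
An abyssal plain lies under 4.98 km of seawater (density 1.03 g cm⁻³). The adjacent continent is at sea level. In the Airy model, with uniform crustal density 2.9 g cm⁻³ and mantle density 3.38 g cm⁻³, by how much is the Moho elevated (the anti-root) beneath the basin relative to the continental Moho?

By Archimedes' principle applied to the lithosphere: replacing crust with seawater at the top is compensated by replacing crust with mantle at the base: d (ρ_c − ρ_w) = a (ρ_m − ρ_c).
a = d (ρ_c − ρ_w)/(ρ_m − ρ_c) = 4.98 km × 1.87/0.48 = 19.4 km.

19.4 km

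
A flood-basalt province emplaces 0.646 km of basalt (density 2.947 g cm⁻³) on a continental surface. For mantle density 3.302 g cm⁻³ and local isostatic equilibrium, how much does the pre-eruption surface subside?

0.577 km

Subaerial loading: s = t ρ_load / ρ_m.
s = 0.646 km × 2.947/3.302 = 0.577 km.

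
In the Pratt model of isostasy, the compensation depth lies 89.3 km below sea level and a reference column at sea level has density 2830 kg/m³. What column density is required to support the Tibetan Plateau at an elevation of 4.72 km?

2690 kg/m³

Pratt balance: ρ_ref D = ρ (D + h).
ρ = ρ_ref D/(D + h) = 2830 × 89.3 km/(89.3 km + 4.72 km) = 2690 kg/m³.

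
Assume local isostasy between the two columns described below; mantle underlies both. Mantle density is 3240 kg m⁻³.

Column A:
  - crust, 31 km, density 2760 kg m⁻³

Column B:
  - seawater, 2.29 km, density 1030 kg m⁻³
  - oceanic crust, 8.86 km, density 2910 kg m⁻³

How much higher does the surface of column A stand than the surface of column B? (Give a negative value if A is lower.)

2.13 km

For any compensation level in the mantle, the mantle terms cancel and isostasy reduces to e = (Σt_A − Σt_B) − (Σ(ρt)_A − Σ(ρt)_B) / ρ_m.
Σt_A = 31 km; Σt_B = 11.15 km; Σ(ρt)_A = 85560; Σ(ρt)_B = 28141.3 (in km·kg m⁻³).
e = (31 − 11.15) − (85560 − 28141.3) / 3240 = 2.13 km.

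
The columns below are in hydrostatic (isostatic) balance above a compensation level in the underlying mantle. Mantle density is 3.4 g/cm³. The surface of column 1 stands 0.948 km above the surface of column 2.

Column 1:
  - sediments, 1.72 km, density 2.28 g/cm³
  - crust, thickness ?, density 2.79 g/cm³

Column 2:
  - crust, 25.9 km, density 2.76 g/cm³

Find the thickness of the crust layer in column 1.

29.3 km

Take the compensation level at the base of the deeper column (depth z_c below the surface of column 1) and equate Σ ρ_i t_i down to z_c; mantle fills any gap and the z_c terms cancel.
Column 1: 1.72×2.28 + x×2.79 + (z_c − 1.72 − x)×3.4
Column 2: 0.948×0 + 25.9×2.76 + (z_c − 0.948 − 25.9)×3.4
The z_c×3.4 term appears on both sides and cancels. Collect the known terms of each column as K = Σ(ρt)_known − 3.4 × (depth of known layers): K_1 = 3.9216 − 3.4×1.72 = −1.9264; K_2 = 71.484 − 3.4×(0.948 + 25.9) = −19.7992.
Balance: K_1 − x×(3.4 − 2.79) = K_2, so x = (K_1 − K_2)/(3.4 − 2.79) = 17.8728/0.61 = 29.3 km.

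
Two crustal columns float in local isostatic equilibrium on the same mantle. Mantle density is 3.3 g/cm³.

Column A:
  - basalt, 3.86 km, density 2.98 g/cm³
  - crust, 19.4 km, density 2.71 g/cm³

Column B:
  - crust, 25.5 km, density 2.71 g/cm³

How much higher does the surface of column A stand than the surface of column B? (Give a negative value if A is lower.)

−0.716 km

For any compensation level in the mantle, the mantle terms cancel and isostasy reduces to e = (Σt_A − Σt_B) − (Σ(ρt)_A − Σ(ρt)_B) / ρ_m.
Σt_A = 23.26 km; Σt_B = 25.5 km; Σ(ρt)_A = 64.0768; Σ(ρt)_B = 69.105 (in km·g/cm³).
e = (23.26 − 25.5) − (64.0768 − 69.105) / 3.3 = −0.716 km.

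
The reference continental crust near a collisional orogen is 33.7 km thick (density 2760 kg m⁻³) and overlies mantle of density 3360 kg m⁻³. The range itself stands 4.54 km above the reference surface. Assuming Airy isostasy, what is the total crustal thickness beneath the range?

59.1 km

Root depth r = h ρ_c / (ρ_m − ρ_c) = 4.54 km × 2760 / 600 = 20.88 km.
Total thickness = T + h + r = 33.7 km + 4.54 km + 20.88 km = 59.1 km.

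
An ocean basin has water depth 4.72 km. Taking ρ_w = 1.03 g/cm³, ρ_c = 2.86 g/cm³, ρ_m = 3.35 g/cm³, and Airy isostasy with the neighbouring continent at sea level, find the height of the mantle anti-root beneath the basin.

Isostatic balance requires: replacing crust with seawater at the top is compensated by replacing crust with mantle at the base: d (ρ_c − ρ_w) = a (ρ_m − ρ_c).
a = d (ρ_c − ρ_w)/(ρ_m − ρ_c) = 4.72 km × 1.83/0.49 = 17.6 km.

17.6 km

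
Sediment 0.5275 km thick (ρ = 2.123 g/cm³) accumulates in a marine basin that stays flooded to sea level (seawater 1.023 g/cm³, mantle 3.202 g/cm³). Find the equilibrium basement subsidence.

Submarine loading: the sediment displaces seawater, and the subsidence is in turn flooded, so s (ρ_m − ρ_w) = t (ρ_sed − ρ_w).
s = 0.5275 km × (2.123 − 1.023) / (3.202 − 1.023) = 0.266 km.

0.266 km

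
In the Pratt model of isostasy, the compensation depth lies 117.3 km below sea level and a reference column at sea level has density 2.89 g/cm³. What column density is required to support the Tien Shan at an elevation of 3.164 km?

Pratt balance: ρ_ref D = ρ (D + h).
ρ = ρ_ref D/(D + h) = 2.89 × 117.3 km/(117.3 km + 3.164 km) = 2.81 g/cm³.

2.81 g/cm³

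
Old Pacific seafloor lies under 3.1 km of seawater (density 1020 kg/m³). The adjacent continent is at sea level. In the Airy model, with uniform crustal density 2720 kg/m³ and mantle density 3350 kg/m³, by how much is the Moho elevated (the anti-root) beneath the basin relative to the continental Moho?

8.37 km

Isostatic balance requires: replacing crust with seawater at the top is compensated by replacing crust with mantle at the base: d (ρ_c − ρ_w) = a (ρ_m − ρ_c).
a = d (ρ_c − ρ_w)/(ρ_m − ρ_c) = 3.1 km × 1700/630 = 8.37 km.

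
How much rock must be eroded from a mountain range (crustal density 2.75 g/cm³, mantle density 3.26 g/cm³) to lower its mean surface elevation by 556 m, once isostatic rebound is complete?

3550 m

Net drop Δ = e − u = e − e ρ_c/ρ_m = e (ρ_m − ρ_c)/ρ_m.
e = Δ ρ_m/(ρ_m − ρ_c) = 556 m × 3.26/0.51 = 3550 m.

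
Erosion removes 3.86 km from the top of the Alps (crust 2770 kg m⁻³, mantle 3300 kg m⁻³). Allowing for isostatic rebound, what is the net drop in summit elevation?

Rebound u = e ρ_c/ρ_m = 3.86 km × 2770/3300 = 3.24 km.
Net surface drop = e − u = 3.86 km − 3.24 km = e (ρ_m − ρ_c)/ρ_m = 0.62 km.

0.62 km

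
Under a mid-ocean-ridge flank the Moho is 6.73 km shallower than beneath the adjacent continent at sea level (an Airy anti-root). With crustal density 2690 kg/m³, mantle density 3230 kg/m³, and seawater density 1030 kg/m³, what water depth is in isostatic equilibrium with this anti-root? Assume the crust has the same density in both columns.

2.19 km

Replacing a thickness d of crust by seawater at the top must be balanced by replacing crust with mantle at the base: d (ρ_c − ρ_w) = a (ρ_m − ρ_c).
d = a (ρ_m − ρ_c)/(ρ_c − ρ_w) = 6.73 km × 540/1660 = 2.19 km.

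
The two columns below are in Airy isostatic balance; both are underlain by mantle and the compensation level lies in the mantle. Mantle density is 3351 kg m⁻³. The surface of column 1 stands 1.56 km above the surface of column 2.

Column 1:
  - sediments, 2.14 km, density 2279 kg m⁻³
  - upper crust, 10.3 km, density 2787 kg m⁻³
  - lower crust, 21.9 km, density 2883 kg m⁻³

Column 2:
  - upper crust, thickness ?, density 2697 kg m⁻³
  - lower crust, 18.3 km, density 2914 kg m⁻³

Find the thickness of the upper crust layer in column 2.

Take the compensation level at the base of the deeper column (depth z_c below the surface of column 1) and equate Σ ρ_i t_i down to z_c; mantle fills any gap and the z_c terms cancel.
Column 1: 2.14×2279 + 10.3×2787 + 21.9×2883 + (z_c − 34.34)×3351
Column 2: 1.56×0 + x×2697 + 18.3×2914 + (z_c − 1.56 − 18.3 − x)×3351
The z_c×3351 term appears on both sides and cancels. Collect the known terms of each column as K = Σ(ρt)_known − 3351 × (depth of known layers): K_1 = 96720.86 − 3351×34.34 = −18352.48; K_2 = 53326.2 − 3351×(1.56 + 18.3) = −13224.66.
Balance: K_1 = K_2 − x×(3351 − 2697), so x = (K_2 − K_1)/(3351 − 2697) = 5127.82/654 = 7.84 km.

7.84 km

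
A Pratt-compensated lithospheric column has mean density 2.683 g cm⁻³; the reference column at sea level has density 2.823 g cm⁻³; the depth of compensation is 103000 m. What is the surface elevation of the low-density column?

5370 m

ρ_ref D = ρ (D + h) → h = D (ρ_ref − ρ)/ρ.
h = 103000 m × (2.823 − 2.683)/2.683 = 5370 m.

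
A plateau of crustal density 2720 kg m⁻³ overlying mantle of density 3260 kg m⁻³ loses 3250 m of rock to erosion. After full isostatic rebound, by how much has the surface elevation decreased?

538 m

Rebound u = e ρ_c/ρ_m = 3250 m × 2720/3260 = 2712 m.
Net surface drop = e − u = 3250 m − 2712 m = e (ρ_m − ρ_c)/ρ_m = 538 m.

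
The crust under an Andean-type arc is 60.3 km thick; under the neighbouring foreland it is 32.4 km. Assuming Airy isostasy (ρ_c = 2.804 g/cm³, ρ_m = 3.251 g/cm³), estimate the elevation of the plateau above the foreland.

3.84 km

Excess crust Δ = 60.3 km − 32.4 km = 27.9 km, split between elevation h and root r with h + r = Δ.
Airy balance ρ_c h = (ρ_m − ρ_c) r gives r = h ρ_c/(ρ_m − ρ_c), so h (1 + ρ_c/(ρ_m − ρ_c)) = Δ, i.e. h = Δ (ρ_m − ρ_c)/ρ_m.
h = 27.9 km × 0.447/3.251 = 3.84 km.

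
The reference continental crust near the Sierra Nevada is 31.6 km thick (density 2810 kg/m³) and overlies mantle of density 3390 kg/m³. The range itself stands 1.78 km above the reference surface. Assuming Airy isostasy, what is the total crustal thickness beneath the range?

42 km

Root depth r = h ρ_c / (ρ_m − ρ_c) = 1.78 km × 2810 / 580 = 8.624 km.
Total thickness = T + h + r = 31.6 km + 1.78 km + 8.624 km = 42 km.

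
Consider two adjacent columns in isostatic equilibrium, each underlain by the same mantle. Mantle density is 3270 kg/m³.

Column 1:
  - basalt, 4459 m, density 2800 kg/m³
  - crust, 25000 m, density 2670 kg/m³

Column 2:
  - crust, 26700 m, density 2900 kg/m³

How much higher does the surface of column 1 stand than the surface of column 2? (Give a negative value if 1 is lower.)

For any compensation level in the mantle, the mantle terms cancel and isostasy reduces to e = (Σt_1 − Σt_2) − (Σ(ρt)_1 − Σ(ρt)_2) / ρ_m.
Σt_1 = 29459 m; Σt_2 = 26700 m; Σ(ρt)_1 = 79235200; Σ(ρt)_2 = 77430000 (in m·kg/m³).
e = (29459 − 26700) − (79235200 − 77430000) / 3270 = 2210 m.

2210 m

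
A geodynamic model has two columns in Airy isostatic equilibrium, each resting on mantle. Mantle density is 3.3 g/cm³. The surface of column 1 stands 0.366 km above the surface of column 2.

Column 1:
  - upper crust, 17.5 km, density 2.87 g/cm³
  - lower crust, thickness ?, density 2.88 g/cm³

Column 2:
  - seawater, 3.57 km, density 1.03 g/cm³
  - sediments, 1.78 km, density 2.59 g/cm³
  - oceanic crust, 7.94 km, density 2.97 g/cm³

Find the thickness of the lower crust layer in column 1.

13.5 km

Take the compensation level at the base of the deeper column (depth z_c below the surface of column 1) and equate Σ ρ_i t_i down to z_c; mantle fills any gap and the z_c terms cancel.
Column 1: 17.5×2.87 + x×2.88 + (z_c − 17.5 − x)×3.3
Column 2: 0.366×0 + 3.57×1.03 + 1.78×2.59 + 7.94×2.97 + (z_c − 0.366 − 13.29)×3.3
The z_c×3.3 term appears on both sides and cancels. Collect the known terms of each column as K = Σ(ρt)_known − 3.3 × (depth of known layers): K_1 = 50.225 − 3.3×17.5 = −7.525; K_2 = 31.8691 − 3.3×(0.366 + 13.29) = −13.1957.
Balance: K_1 − x×(3.3 − 2.88) = K_2, so x = (K_1 − K_2)/(3.3 − 2.88) = 5.6707/0.42 = 13.5 km.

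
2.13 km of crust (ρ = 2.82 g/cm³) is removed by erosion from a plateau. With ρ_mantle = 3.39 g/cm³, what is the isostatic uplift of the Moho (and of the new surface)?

Unloading: uplift u = e ρ_c/ρ_m = 2.13 km × 2.82/3.39 = 1.77 km.

1.77 km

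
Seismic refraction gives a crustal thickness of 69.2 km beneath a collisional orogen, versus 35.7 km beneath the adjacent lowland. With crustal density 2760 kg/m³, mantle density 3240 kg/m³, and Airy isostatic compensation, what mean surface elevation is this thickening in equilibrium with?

Excess crust Δ = 69.2 km − 35.7 km = 33.5 km, split between elevation h and root r with h + r = Δ.
Airy balance ρ_c h = (ρ_m − ρ_c) r gives r = h ρ_c/(ρ_m − ρ_c), so h (1 + ρ_c/(ρ_m − ρ_c)) = Δ, i.e. h = Δ (ρ_m − ρ_c)/ρ_m.
h = 33.5 km × 480/3240 = 4.96 km.

4.96 km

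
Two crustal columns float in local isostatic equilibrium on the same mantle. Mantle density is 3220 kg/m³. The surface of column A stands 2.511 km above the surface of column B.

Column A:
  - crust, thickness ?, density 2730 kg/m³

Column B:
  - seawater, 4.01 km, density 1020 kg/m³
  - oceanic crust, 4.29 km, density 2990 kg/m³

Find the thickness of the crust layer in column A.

Take the compensation level at the base of the deeper column (depth z_c below the surface of column A) and equate Σ ρ_i t_i down to z_c; mantle fills any gap and the z_c terms cancel.
Column A: x×2730 + (z_c − 0 − x)×3220
Column B: 2.511×0 + 4.01×1020 + 4.29×2990 + (z_c − 2.511 − 8.3)×3220
The z_c×3220 term appears on both sides and cancels. Collect the known terms of each column as K = Σ(ρt)_known − 3220 × (depth of known layers): K_A = 0 − 3220×0 = 0; K_B = 16917.3 − 3220×(2.511 + 8.3) = −17894.12.
Balance: K_A − x×(3220 − 2730) = K_B, so x = (K_A − K_B)/(3220 − 2730) = 17894.1/490 = 36.5 km.

36.5 km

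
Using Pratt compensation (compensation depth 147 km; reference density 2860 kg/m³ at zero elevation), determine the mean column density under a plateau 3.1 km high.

Pratt balance: ρ_ref D = ρ (D + h).
ρ = ρ_ref D/(D + h) = 2860 × 147 km/(147 km + 3.1 km) = 2800 kg/m³.

2800 kg/m³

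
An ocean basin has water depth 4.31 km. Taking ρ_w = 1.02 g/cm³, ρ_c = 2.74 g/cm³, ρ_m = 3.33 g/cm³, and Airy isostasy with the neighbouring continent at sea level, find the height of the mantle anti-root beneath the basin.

12.6 km

Equating mass per unit area of the two columns: replacing crust with seawater at the top is compensated by replacing crust with mantle at the base: d (ρ_c − ρ_w) = a (ρ_m − ρ_c).
a = d (ρ_c − ρ_w)/(ρ_m − ρ_c) = 4.31 km × 1.72/0.59 = 12.6 km.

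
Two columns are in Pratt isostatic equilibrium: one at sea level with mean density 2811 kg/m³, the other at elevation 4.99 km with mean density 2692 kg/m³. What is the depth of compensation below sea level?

ρ_ref D = ρ (D + h) → D (ρ_ref − ρ) = ρ h.
D = ρ h/(ρ_ref − ρ) = 2692 × 4.99 km/(2811 − 2692) = 113 km.

113 km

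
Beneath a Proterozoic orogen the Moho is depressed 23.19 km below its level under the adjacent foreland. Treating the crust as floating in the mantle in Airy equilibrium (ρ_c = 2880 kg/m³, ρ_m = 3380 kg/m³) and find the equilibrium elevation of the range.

4.03 km

Balancing pressure at the compensation depth: ρ_c h = (ρ_m − ρ_c) r.
h = r (ρ_m − ρ_c) / ρ_c = 23.19 km × (3380 − 2880) / 2880 = 4.03 km.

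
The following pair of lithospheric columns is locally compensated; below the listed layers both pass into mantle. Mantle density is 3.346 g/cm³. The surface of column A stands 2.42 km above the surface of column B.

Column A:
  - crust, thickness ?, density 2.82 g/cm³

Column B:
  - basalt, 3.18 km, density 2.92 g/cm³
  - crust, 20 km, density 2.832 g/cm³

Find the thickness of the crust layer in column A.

37.5 km

Take the compensation level at the base of the deeper column (depth z_c below the surface of column A) and equate Σ ρ_i t_i down to z_c; mantle fills any gap and the z_c terms cancel.
Column A: x×2.82 + (z_c − 0 − x)×3.346
Column B: 2.42×0 + 3.18×2.92 + 20×2.832 + (z_c − 2.42 − 23.18)×3.346
The z_c×3.346 term appears on both sides and cancels. Collect the known terms of each column as K = Σ(ρt)_known − 3.346 × (depth of known layers): K_A = 0 − 3.346×0 = 0; K_B = 65.9256 − 3.346×(2.42 + 23.18) = −19.732.
Balance: K_A − x×(3.346 − 2.82) = K_B, so x = (K_A − K_B)/(3.346 − 2.82) = 19.732/0.526 = 37.5 km.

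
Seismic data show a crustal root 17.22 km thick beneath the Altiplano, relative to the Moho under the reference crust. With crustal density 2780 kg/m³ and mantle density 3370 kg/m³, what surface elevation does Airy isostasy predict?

3.65 km

By Archimedes' principle applied to the lithosphere: ρ_c h = (ρ_m − ρ_c) r.
h = r (ρ_m − ρ_c) / ρ_c = 17.22 km × (3370 − 2780) / 2780 = 3.65 km.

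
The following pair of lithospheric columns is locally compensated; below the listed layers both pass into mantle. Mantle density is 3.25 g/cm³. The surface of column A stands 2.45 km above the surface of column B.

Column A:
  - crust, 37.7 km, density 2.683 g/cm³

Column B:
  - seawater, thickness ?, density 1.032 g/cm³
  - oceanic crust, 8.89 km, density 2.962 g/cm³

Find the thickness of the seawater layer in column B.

4.89 km

Take the compensation level at the base of the deeper column (depth z_c below the surface of column A) and equate Σ ρ_i t_i down to z_c; mantle fills any gap and the z_c terms cancel.
Column A: 37.7×2.683 + (z_c − 37.7)×3.25
Column B: 2.45×0 + x×1.032 + 8.89×2.962 + (z_c − 2.45 − 8.89 − x)×3.25
The z_c×3.25 term appears on both sides and cancels. Collect the known terms of each column as K = Σ(ρt)_known − 3.25 × (depth of known layers): K_A = 101.1491 − 3.25×37.7 = −21.3759; K_B = 26.33218 − 3.25×(2.45 + 8.89) = −10.52282.
Balance: K_A = K_B − x×(3.25 − 1.032), so x = (K_B − K_A)/(3.25 − 1.032) = 10.8531/2.218 = 4.89 km.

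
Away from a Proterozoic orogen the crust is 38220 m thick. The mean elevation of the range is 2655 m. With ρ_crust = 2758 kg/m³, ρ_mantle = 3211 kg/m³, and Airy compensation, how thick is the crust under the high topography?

Root depth r = h ρ_c / (ρ_m − ρ_c) = 2655 m × 2758 / 453 = 16160 m.
Total thickness = T + h + r = 38220 m + 2655 m + 16160 m = 57000 m.

57000 m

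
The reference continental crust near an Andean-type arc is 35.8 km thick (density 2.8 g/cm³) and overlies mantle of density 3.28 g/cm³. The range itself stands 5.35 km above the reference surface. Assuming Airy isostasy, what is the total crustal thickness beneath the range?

Root depth r = h ρ_c / (ρ_m − ρ_c) = 5.35 km × 2.8 / 0.48 = 31.21 km.
Total thickness = T + h + r = 35.8 km + 5.35 km + 31.21 km = 72.4 km.

72.4 km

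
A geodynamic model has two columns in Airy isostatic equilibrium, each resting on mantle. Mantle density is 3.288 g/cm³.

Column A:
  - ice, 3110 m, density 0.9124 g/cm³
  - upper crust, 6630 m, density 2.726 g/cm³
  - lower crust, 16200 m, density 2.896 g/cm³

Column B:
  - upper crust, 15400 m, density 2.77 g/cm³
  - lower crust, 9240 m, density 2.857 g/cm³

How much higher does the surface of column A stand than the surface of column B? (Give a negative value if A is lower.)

For any compensation level in the mantle, the mantle terms cancel and isostasy reduces to e = (Σt_A − Σt_B) − (Σ(ρt)_A − Σ(ρt)_B) / ρ_m.
Σt_A = 25940 m; Σt_B = 24640 m; Σ(ρt)_A = 67826.144; Σ(ρt)_B = 69056.68 (in m·g/cm³).
e = (25940 − 24640) − (67826.144 − 69056.68) / 3.288 = 1670 m.

1670 m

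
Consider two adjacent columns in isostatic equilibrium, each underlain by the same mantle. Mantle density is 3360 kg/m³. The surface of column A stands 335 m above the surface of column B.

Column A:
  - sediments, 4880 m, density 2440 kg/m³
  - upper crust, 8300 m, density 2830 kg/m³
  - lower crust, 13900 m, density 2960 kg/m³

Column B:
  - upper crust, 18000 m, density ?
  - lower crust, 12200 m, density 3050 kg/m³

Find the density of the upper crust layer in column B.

2830 kg/m³

Take the compensation level at the base of the deeper column (depth z_c below the surface of column A) and equate Σ ρ_i t_i down to z_c; mantle fills any gap and the z_c terms cancel.
Column A: 4880×2440 + 8300×2830 + 13900×2960 + (z_c − 27080)×3360
Column B: 335×0 + 18000×ρ + 12200×3050 + (z_c − 335 − 30200)×3360
The z_c×3360 term appears on both sides and cancels. Collect the known terms of each column as K = Σ(ρt)_known − 3360 × (depth of known layers): K_A = 76540200 − 3360×27080 = −14448600; K_B = 37210000 − 3360×(335 + 30200) = −65387600.
Balance: K_A = K_B + 18000×ρ, so ρ = (K_A − K_B)/18000 = 50939000/18000 = 2830 kg/m³.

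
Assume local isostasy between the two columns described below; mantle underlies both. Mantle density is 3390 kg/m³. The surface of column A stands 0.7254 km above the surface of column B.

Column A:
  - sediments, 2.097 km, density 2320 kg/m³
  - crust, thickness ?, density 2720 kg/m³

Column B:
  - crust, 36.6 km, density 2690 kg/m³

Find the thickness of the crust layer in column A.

38.6 km

Take the compensation level at the base of the deeper column (depth z_c below the surface of column A) and equate Σ ρ_i t_i down to z_c; mantle fills any gap and the z_c terms cancel.
Column A: 2.097×2320 + x×2720 + (z_c − 2.097 − x)×3390
Column B: 0.7254×0 + 36.6×2690 + (z_c − 0.7254 − 36.6)×3390
The z_c×3390 term appears on both sides and cancels. Collect the known terms of each column as K = Σ(ρt)_known − 3390 × (depth of known layers): K_A = 4865.04 − 3390×2.097 = −2243.79; K_B = 98454 − 3390×(0.7254 + 36.6) = −28079.106.
Balance: K_A − x×(3390 − 2720) = K_B, so x = (K_A − K_B)/(3390 − 2720) = 25835.3/670 = 38.6 km.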